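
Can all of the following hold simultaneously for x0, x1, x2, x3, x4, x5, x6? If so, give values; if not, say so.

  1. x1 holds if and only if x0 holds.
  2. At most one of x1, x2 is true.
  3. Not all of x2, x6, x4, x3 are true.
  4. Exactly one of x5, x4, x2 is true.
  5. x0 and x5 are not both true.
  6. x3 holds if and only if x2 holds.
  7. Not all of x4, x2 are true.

x0: True, x1: True, x2: False, x3: False, x4: True, x5: False, x6: False

  (1) x1=T, x0=T — same ✓
  (2) {x1, x2}: 1 true — at most one ✓
  (3) {x2, x6, x4, x3}: 1/4 true — not all ✓
  (4) {x5, x4, x2}: 1 true — exactly one ✓
  (5) x0=T, x5=F — not both ✓
  (6) x3=F, x2=F — same ✓
  (7) {x4, x2}: 1/2 true — not all ✓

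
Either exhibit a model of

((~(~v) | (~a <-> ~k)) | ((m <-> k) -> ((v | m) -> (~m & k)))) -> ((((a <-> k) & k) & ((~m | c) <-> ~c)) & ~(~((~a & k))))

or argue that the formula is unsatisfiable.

a = False; m = True; v = False; k = True; c = False

  ((~(~v) | (~a <-> ~k)) | ((m <-> k) -> ((v | m) -> (~m & k)))) -> ((((a <-> k) & k) & ((~m | c) <-> ~c)) & ~(~((~a & k)))) = True
    (~(~v) | (~a <-> ~k)) | ((m <-> k) -> ((v | m) -> (~m & k))) = False
      ~(~v) | (~a <-> ~k) = False
        ~(~v) = False
          ~v = True
        ~a <-> ~k = False
          ~a = True
          ~k = False
      (m <-> k) -> ((v | m) -> (~m & k)) = False
        m <-> k = True
        (v | m) -> (~m & k) = False
          v | m = True
          ~m & k = False
            ~m = False
    (((a <-> k) & k) & ((~m | c) <-> ~c)) & ~(~((~a & k))) = False
      ((a <-> k) & k) & ((~m | c) <-> ~c) = False
        (a <-> k) & k = False
          a <-> k = False
        (~m | c) <-> ~c = False
          ~m | c = False
            ~m = False
          ~c = True
      ~(~((~a & k))) = True
        ~((~a & k)) = False
          ~a & k = True
            ~a = True
The formula evaluates to True.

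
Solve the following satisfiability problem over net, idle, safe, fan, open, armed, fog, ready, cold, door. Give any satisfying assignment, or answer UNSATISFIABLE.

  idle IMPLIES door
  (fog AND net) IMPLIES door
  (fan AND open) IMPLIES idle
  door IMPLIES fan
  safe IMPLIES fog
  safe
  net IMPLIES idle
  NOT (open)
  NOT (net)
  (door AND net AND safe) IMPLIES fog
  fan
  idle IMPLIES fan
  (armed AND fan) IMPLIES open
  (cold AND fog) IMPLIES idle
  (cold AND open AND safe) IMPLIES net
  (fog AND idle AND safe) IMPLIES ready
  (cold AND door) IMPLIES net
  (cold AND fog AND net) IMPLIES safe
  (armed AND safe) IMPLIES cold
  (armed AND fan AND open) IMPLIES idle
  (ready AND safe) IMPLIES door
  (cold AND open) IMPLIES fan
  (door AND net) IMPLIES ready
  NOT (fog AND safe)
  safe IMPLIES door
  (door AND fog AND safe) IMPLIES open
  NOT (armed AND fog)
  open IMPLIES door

Unsatisfiable — no assignment works.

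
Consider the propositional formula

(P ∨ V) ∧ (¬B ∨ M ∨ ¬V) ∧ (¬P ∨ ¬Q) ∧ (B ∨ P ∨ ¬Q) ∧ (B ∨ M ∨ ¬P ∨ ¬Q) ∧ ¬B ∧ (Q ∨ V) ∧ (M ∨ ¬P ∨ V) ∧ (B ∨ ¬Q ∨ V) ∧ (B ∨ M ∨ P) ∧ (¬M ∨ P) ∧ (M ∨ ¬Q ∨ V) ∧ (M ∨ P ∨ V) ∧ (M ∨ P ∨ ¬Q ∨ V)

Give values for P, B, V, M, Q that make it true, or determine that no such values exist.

Unit clause (¬B) forces B = False.
Set P = True.
  then (¬P ∨ ¬Q) forces Q = False.
  then (Q ∨ V) forces V = True.
Set M = False.
All clauses satisfied.

P: True; B: False; V: True; M: False; Q: False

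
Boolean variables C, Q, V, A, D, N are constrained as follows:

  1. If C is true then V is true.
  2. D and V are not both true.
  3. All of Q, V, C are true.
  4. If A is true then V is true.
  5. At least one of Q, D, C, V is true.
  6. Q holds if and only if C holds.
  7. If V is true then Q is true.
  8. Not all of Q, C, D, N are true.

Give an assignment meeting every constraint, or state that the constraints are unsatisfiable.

C = True, Q = True, V = True, A = True, D = False, N = False

  (1) C=T ⇒ V: T ✓
  (2) D=F, V=T — not both ✓
  (3) {Q, V, C}: all 3 true ✓
  (4) A=T ⇒ V: T ✓
  (5) {Q, D, C, V}: 3 true — at least one ✓
  (6) Q=T, C=T — same ✓
  (7) V=T ⇒ Q: T ✓
  (8) {Q, C, D, N}: 2/4 true — not all ✓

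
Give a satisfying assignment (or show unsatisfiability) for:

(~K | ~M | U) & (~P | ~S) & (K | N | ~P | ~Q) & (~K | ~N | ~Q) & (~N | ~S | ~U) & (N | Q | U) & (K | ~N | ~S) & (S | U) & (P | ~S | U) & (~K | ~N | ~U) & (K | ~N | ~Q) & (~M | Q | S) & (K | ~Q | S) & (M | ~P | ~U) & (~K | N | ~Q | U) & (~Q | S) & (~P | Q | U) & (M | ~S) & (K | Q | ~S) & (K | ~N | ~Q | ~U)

S = True, M = True, U = True, Q = False, P = False, K = True, N = False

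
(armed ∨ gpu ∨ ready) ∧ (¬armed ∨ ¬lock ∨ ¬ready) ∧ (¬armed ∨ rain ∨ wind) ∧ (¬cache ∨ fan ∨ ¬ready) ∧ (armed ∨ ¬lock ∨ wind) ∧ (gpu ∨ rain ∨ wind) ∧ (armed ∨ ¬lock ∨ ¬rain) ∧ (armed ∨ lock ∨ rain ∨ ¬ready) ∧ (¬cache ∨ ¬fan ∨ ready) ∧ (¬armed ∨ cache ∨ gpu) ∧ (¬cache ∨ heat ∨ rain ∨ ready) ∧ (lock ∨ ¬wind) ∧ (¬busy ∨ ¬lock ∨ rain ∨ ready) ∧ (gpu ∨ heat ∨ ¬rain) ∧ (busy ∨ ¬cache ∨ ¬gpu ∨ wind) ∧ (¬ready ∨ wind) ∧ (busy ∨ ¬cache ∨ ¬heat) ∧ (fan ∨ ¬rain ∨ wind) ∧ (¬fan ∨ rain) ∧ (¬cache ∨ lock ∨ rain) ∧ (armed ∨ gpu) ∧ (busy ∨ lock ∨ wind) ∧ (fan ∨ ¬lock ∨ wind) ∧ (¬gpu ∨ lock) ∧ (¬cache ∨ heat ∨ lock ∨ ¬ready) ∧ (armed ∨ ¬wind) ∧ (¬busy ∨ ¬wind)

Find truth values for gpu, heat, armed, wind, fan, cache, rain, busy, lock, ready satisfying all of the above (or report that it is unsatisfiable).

Set gpu = True.
  then (¬gpu ∨ lock) forces lock = True.
Set heat = True.
Try armed = False:
  (armed ∨ ¬lock ∨ wind) forces wind = True.
  clause (armed ∨ ¬wind) is falsified — backtrack.
So armed = True.
  then (¬armed ∨ ¬lock ∨ ¬ready) forces ready = False.
Set wind = False.
  then (¬armed ∨ rain ∨ wind) forces rain = True.
  then (fan ∨ ¬rain ∨ wind) forces fan = True.
  then (¬cache ∨ ¬fan ∨ ready) forces cache = False.
Set busy = True.
All clauses satisfied.

gpu=T; heat=T; armed=T; wind=F; fan=T; cache=F; rain=T; busy=T; lock=T; ready=F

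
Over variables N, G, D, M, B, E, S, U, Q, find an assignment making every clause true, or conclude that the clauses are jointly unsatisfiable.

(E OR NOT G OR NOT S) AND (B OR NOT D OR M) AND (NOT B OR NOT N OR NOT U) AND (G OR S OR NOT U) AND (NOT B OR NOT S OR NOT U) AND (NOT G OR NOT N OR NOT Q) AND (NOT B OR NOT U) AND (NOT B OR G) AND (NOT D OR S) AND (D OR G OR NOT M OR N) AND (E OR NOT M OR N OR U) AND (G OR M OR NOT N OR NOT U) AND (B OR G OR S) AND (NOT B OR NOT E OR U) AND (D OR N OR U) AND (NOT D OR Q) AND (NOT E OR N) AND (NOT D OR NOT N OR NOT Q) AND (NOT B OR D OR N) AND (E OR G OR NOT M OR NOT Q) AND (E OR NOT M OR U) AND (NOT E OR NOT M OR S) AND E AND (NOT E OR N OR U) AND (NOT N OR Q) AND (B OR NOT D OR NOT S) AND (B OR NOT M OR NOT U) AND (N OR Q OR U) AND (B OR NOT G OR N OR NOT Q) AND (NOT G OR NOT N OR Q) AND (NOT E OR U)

Unsatisfiable — no assignment works.

Case E = True:
  (NOT E OR N) forces N = True.
  (NOT N OR Q) forces Q = True.
  (NOT G OR NOT N OR NOT Q) forces G = False.
  (NOT B OR G) forces B = False.
  (B OR G OR S) forces S = True.
  (NOT D OR NOT N OR NOT Q) forces D = False.
  (NOT E OR U) forces U = True.
  (G OR M OR NOT N OR NOT U) forces M = True.
  Clause (B OR NOT M OR NOT U) is falsified — contradiction.
Case E = False:
  Clause (E) is falsified — contradiction.
Both cases fail, so the formula is unsatisfiable.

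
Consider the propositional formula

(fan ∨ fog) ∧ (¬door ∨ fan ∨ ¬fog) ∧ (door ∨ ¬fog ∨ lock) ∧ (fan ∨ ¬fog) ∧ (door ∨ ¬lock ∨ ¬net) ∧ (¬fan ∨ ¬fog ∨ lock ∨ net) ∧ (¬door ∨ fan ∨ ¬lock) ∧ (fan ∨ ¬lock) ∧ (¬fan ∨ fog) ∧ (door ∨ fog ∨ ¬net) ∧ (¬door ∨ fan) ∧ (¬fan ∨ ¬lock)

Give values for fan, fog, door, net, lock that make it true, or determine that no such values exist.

fan=T, fog=T, door=T, net=T, lock=F

Try fan = False:
  (fan ∨ fog) forces fog = True.
  clause (fan ∨ ¬fog) is falsified — backtrack.
So fan = True.
  then (¬fan ∨ fog) forces fog = True.
  then (¬fan ∨ ¬lock) forces lock = False.
  then (door ∨ ¬fog ∨ lock) forces door = True.
  then (¬fan ∨ ¬fog ∨ lock ∨ net) forces net = True.
All clauses satisfied.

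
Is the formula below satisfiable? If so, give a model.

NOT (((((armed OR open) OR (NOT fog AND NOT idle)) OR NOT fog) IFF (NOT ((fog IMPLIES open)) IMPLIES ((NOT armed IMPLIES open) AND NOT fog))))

idle: True; armed: True; open: False; fog: True

  NOT (((((armed OR open) OR (NOT fog AND NOT idle)) OR NOT fog) IFF (NOT ((fog IMPLIES open)) IMPLIES ((NOT armed IMPLIES open) AND NOT fog)))) = True
    (((armed OR open) OR (NOT fog AND NOT idle)) OR NOT fog) IFF (NOT ((fog IMPLIES open)) IMPLIES ((NOT armed IMPLIES open) AND NOT fog)) = False
      ((armed OR open) OR (NOT fog AND NOT idle)) OR NOT fog = True
        (armed OR open) OR (NOT fog AND NOT idle) = True
          armed OR open = True
          NOT fog AND NOT idle = False
            NOT fog = False
            NOT idle = False
        NOT fog = False
      NOT ((fog IMPLIES open)) IMPLIES ((NOT armed IMPLIES open) AND NOT fog) = False
        NOT ((fog IMPLIES open)) = True
          fog IMPLIES open = False
        (NOT armed IMPLIES open) AND NOT fog = False
          NOT armed IMPLIES open = True
            NOT armed = False
          NOT fog = False
The formula evaluates to True.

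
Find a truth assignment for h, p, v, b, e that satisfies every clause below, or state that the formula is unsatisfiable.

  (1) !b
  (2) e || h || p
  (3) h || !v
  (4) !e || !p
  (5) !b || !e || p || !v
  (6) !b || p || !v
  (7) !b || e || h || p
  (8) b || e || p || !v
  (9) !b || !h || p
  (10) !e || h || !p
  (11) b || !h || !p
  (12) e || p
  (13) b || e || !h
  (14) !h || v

Unit clause (!b) forces b = False.
Set h = False.
  then (h || !v) forces v = False.
Set p = False.
  then (e || h || p) forces e = True.
All clauses satisfied.

h=F, p=F, v=F, b=F, e=T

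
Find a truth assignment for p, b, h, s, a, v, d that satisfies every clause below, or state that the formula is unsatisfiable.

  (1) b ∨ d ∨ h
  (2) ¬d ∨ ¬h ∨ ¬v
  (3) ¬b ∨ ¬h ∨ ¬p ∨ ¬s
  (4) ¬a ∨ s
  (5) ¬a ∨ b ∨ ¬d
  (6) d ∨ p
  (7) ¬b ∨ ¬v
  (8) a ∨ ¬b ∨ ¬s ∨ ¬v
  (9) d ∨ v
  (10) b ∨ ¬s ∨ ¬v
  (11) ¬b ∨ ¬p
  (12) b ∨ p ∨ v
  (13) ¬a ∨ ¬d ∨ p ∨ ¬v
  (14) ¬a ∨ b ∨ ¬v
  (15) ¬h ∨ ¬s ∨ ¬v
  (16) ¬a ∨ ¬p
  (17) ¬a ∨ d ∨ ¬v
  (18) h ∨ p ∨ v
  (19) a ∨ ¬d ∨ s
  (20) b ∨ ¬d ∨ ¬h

p=F, b=T, h=T, s=T, a=T, v=F, d=T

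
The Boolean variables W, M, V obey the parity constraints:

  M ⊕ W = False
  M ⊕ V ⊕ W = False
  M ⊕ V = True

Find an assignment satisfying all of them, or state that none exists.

W = True; M = True; V = False

M ⊕ W = T ⊕ T = False ✓
M ⊕ V ⊕ W = T ⊕ F ⊕ T = False ✓
M ⊕ V = T ⊕ F = True ✓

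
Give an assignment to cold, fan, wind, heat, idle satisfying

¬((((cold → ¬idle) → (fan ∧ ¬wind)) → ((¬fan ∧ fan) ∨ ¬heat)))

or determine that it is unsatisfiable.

cold = False, fan = True, wind = False, heat = True, idle = False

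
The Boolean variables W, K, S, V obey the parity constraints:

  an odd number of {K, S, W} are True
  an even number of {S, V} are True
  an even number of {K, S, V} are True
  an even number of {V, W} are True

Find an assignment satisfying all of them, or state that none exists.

Adding constraints 1, 3, 4 mod 2: every variable appears an even number of times on the left, so the left side is 0.
But the right sides sum to 1 (mod 2). 0 ≠ 1 — the system is inconsistent.

UNSATISFIABLE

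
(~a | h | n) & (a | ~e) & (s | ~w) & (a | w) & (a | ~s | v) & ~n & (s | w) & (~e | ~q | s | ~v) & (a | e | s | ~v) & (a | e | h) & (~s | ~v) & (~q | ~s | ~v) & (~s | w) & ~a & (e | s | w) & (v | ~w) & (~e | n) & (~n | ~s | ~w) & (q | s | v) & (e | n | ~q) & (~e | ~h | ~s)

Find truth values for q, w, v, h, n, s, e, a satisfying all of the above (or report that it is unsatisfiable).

Unsatisfiable

Case w = True:
  (s | ~w) forces s = True.
  (~n) forces n = False.
  (~s | ~v) forces v = False.
  Clause (v | ~w) is falsified — contradiction.
Case w = False:
  (a | w) forces a = True.
  Clause (~a) is falsified — contradiction.
Both cases fail, so the formula is unsatisfiable.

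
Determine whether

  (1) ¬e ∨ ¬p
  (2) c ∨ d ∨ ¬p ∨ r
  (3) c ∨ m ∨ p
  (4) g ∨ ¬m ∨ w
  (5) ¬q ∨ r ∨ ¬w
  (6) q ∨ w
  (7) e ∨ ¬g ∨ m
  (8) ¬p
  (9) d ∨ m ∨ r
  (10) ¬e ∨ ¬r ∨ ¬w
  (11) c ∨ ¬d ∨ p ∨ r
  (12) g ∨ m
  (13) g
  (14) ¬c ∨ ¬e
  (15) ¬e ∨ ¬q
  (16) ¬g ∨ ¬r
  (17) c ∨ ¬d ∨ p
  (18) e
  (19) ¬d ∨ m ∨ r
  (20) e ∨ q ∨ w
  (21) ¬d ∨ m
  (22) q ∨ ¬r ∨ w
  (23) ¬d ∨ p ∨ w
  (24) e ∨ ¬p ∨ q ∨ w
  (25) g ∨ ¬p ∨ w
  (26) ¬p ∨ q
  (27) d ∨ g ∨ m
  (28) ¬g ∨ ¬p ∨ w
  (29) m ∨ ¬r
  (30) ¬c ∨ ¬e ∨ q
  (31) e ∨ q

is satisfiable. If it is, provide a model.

Unit clause (¬p) forces p = False.
Unit clause (g) forces g = True.
In (¬g ∨ ¬r) only ¬r is left, so r = False.
Unit clause (e) forces e = True.
In (¬c ∨ ¬e) only ¬c is left, so c = False.
In (¬e ∨ ¬q) only ¬q is left, so q = False.
In (c ∨ ¬d ∨ p) only ¬d is left, so d = False.
In (c ∨ m ∨ p) only m is left, so m = True.
In (q ∨ w) only w is left, so w = True.
All clauses satisfied.

r = False; m = True; e = True; d = False; p = False; w = True; g = True; c = False; q = False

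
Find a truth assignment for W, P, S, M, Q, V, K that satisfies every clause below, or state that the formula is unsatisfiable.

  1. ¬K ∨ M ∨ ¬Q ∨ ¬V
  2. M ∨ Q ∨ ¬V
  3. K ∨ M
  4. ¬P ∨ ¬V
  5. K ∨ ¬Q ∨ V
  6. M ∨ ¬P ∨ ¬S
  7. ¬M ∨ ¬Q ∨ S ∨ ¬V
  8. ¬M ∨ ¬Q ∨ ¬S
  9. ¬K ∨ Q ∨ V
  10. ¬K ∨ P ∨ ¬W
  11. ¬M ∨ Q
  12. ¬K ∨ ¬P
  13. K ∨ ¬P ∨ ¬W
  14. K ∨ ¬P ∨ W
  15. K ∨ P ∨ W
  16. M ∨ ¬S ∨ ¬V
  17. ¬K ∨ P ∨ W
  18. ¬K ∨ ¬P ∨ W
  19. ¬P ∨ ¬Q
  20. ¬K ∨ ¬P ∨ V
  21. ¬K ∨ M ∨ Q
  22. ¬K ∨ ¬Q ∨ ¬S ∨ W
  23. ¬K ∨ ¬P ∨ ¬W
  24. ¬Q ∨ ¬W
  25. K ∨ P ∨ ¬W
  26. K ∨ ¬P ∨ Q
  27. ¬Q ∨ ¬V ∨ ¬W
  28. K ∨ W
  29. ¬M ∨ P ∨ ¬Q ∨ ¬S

Case W = True:
  (¬Q ∨ ¬W) forces Q = False.
  (¬M ∨ Q) forces M = False.
  (M ∨ Q ∨ ¬V) forces V = False.
  (K ∨ M) forces K = True.
  Clause (¬K ∨ Q ∨ V) is falsified — contradiction.
Case W = False:
  (K ∨ W) forces K = True.
  (¬K ∨ ¬P) forces P = False.
  Clause (¬K ∨ P ∨ W) is falsified — contradiction.
Both cases fail, so the formula is unsatisfiable.

Unsatisfiable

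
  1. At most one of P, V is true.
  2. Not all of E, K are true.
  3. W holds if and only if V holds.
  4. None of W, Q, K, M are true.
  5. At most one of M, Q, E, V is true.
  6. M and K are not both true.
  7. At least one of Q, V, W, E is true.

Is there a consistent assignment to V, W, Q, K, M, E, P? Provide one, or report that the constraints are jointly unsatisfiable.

V = False, W = False, Q = False, K = False, M = False, E = True, P = False

  (1) {P, V}: 0 true — at most one ✓
  (2) {E, K}: 1/2 true — not all ✓
  (3) W=F, V=F — same ✓
  (4) {W, Q, K, M}: 0 true — none ✓
  (5) {M, Q, E, V}: 1 true — at most one ✓
  (6) M=F, K=F — not both ✓
  (7) {Q, V, W, E}: 1 true — at least one ✓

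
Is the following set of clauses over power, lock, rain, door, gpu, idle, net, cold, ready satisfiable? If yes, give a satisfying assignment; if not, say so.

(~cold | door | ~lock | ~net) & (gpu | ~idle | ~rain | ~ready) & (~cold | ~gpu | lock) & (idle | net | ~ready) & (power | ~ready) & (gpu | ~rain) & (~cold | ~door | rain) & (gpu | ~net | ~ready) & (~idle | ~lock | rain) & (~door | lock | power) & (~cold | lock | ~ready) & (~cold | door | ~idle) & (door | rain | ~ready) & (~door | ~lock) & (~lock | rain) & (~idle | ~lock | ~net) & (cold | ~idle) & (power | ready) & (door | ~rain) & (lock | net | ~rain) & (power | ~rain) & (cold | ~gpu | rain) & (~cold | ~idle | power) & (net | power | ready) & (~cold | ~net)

Try power = False:
  (power | ~ready) forces ready = False.
  clause (power | ready) is falsified — backtrack.
So power = True.
Set lock = False.
Set rain = True.
  then (gpu | ~rain) forces gpu = True.
  then (door | ~rain) forces door = True.
  then (lock | net | ~rain) forces net = True.
  then (~cold | ~net) forces cold = False.
  then (cold | ~idle) forces idle = False.
Set ready = False.
All clauses satisfied.

power = True, lock = False, rain = True, door = True, gpu = True, idle = False, net = True, cold = False, ready = False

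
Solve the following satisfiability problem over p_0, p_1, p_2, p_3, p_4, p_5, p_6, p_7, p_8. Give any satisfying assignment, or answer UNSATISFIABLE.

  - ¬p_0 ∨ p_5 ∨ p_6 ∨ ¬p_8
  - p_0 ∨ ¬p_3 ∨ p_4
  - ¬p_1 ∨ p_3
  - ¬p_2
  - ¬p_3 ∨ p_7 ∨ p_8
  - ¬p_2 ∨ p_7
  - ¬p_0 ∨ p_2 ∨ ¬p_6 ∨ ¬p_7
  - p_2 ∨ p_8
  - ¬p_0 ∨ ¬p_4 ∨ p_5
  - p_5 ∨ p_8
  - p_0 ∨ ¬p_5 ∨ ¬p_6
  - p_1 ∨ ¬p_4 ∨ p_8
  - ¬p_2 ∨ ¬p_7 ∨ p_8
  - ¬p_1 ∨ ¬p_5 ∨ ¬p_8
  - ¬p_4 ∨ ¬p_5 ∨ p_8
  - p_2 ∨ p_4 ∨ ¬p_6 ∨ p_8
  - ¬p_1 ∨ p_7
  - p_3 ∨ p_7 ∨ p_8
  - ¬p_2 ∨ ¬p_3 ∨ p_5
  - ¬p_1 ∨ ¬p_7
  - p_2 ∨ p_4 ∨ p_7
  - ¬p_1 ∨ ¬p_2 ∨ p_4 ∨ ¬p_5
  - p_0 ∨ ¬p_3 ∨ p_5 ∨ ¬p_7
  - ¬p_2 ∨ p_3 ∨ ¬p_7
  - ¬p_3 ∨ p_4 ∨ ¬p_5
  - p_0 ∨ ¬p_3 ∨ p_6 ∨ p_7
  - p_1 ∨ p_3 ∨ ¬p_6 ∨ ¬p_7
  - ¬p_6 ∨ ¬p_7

p_0: True, p_1: False, p_2: False, p_3: False, p_4: True, p_5: True, p_6: False, p_7: True, p_8: True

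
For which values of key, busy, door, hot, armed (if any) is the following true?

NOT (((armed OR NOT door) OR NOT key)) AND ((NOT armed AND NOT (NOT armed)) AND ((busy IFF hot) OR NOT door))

No satisfying assignment exists.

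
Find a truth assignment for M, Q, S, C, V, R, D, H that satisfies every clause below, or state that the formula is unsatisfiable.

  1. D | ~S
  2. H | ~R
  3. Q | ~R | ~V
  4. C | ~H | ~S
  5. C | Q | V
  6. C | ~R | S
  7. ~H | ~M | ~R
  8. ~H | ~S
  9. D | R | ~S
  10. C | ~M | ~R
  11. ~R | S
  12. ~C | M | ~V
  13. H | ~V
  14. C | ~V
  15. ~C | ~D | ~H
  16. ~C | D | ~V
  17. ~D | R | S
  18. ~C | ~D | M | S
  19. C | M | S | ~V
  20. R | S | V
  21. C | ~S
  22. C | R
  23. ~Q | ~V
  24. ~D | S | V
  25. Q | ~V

M: True, Q: True, S: True, C: True, V: False, R: False, D: True, H: False

Set M = True.
Set Q = True.
  then (~Q | ~V) forces V = False.
Try S = False:
  (~R | S) forces R = False.
  clause (R | S | V) is falsified — backtrack.
So S = True.
  then (D | ~S) forces D = True.
  then (~H | ~S) forces H = False.
  then (C | ~S) forces C = True.
  then (H | ~R) forces R = False.
All clauses satisfied.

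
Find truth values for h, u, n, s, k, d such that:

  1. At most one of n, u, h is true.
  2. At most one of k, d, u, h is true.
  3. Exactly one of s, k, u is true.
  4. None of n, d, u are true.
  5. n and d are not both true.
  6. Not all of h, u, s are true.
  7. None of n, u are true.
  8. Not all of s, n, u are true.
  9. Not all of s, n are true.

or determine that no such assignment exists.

h: False, u: False, n: False, s: True, k: False, d: False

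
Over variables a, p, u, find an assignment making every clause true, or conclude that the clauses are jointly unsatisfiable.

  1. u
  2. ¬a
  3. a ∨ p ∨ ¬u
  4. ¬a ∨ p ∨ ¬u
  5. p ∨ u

a=F, p=T, u=T

Unit clause (u) forces u = True.
Unit clause (¬a) forces a = False.
In (a ∨ p ∨ ¬u) only p is left, so p = True.
Check each clause:
  (u): u holds.
  (¬a): ¬a holds.
  (a ∨ p ∨ ¬u): p holds.
  (¬a ∨ p ∨ ¬u): ¬a holds.
  (p ∨ u): p holds.
All clauses satisfied.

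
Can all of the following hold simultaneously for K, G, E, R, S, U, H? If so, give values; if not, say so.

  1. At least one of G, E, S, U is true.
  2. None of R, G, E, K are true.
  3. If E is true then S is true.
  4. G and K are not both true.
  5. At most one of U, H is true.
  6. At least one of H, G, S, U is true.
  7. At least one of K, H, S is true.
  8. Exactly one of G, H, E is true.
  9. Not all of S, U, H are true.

K: False; G: False; E: False; R: False; S: True; U: False; H: True

  (1) {G, E, S, U}: 1 true — at least one ✓
  (2) {R, G, E, K}: 0 true — none ✓
  (3) E=F ⇒ S: vacuous ✓
  (4) G=F, K=F — not both ✓
  (5) {U, H}: 1 true — at most one ✓
  (6) {H, G, S, U}: 2 true — at least one ✓
  (7) {K, H, S}: 2 true — at least one ✓
  (8) {G, H, E}: 1 true — exactly one ✓
  (9) {S, U, H}: 2/3 true — not all ✓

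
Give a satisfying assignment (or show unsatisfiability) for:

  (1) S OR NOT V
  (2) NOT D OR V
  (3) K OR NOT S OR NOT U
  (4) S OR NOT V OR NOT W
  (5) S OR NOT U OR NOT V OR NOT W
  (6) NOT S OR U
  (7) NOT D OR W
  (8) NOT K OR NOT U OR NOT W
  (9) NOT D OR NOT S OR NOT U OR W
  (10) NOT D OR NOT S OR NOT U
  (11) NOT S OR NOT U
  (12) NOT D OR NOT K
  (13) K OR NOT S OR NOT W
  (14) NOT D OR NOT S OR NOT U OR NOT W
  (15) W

K=F, S=F, V=F, U=T, D=F, W=T

Unit clause (W) forces W = True.
Set K = False.
  then (K OR NOT S OR NOT W) forces S = False.
  then (S OR NOT V) forces V = False.
  then (NOT D OR V) forces D = False.
Set U = True.
All clauses satisfied.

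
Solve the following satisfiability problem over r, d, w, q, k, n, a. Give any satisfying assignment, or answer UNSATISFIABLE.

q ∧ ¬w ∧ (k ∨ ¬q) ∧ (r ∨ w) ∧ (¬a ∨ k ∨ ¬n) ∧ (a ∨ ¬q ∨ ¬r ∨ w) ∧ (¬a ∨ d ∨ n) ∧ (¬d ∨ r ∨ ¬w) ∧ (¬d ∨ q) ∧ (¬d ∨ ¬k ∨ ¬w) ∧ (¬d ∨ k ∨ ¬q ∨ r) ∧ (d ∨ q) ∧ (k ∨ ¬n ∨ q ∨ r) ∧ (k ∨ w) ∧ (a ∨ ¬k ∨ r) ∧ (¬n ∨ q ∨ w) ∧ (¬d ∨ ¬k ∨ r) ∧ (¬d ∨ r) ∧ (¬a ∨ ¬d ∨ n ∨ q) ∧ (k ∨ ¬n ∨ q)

r=T; d=T; w=F; q=T; k=T; n=T; a=T

Unit clause (q) forces q = True.
Unit clause (¬w) forces w = False.
In (k ∨ ¬q) only k is left, so k = True.
In (r ∨ w) only r is left, so r = True.
In (a ∨ ¬q ∨ ¬r ∨ w) only a is left, so a = True.
Set d = True.
Set n = True.
All clauses satisfied.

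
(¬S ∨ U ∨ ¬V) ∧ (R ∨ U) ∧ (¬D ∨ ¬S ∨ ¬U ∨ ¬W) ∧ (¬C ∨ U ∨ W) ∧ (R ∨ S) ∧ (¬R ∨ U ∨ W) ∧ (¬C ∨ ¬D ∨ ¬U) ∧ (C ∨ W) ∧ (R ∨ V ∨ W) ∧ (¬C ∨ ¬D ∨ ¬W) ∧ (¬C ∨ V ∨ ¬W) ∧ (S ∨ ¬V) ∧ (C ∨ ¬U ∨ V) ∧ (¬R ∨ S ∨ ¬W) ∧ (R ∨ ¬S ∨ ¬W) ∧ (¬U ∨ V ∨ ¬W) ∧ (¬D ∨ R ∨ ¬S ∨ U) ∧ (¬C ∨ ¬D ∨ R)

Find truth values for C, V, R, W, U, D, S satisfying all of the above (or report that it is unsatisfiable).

C = False, V = False, R = True, W = True, U = False, D = False, S = True

Set C = False.
  then (C ∨ W) forces W = True.
Set V = False.
  then (C ∨ ¬U ∨ V) forces U = False.
  then (R ∨ U) forces R = True.
  then (¬R ∨ S ∨ ¬W) forces S = True.
Set D = False.
All clauses satisfied.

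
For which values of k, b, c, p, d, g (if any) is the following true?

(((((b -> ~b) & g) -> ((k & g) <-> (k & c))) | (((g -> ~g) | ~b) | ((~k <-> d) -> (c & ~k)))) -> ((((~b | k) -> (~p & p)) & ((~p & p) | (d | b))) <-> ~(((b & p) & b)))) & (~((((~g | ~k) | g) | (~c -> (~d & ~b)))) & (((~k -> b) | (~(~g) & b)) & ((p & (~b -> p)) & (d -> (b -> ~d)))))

UNSATISFIABLE

The conjunct ~((((~g | ~k) | g) | (~c -> (~d & ~b)))) is unsatisfiable on its own:
  g = True: this becomes ~((True | (~c -> (~d & ~b)))) = False.
  g = False: this becomes ~((True | (~c -> (~d & ~b)))) = False.
So the whole conjunction is unsatisfiable.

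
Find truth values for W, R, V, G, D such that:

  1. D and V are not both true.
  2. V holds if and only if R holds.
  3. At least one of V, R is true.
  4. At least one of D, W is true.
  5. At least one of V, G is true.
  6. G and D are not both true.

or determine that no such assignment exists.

W=T, R=T, V=T, G=F, D=F

  (1) D=F, V=T — not both ✓
  (2) V=T, R=T — same ✓
  (3) {V, R}: 2 true — at least one ✓
  (4) {D, W}: 1 true — at least one ✓
  (5) {V, G}: 1 true — at least one ✓
  (6) G=F, D=F — not both ✓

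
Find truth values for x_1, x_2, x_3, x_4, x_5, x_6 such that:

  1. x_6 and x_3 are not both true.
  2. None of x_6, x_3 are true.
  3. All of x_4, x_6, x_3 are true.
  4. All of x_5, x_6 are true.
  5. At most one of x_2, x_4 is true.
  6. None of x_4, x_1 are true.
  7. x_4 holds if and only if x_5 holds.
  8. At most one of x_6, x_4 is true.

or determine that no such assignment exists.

No satisfying assignment exists.

Case x_3 = True:
  Constraint (2) is violated (x_3=T) — contradiction.
Case x_3 = False:
  Constraint (3) is violated (x_3=F) — contradiction.
Both cases fail — unsatisfiable.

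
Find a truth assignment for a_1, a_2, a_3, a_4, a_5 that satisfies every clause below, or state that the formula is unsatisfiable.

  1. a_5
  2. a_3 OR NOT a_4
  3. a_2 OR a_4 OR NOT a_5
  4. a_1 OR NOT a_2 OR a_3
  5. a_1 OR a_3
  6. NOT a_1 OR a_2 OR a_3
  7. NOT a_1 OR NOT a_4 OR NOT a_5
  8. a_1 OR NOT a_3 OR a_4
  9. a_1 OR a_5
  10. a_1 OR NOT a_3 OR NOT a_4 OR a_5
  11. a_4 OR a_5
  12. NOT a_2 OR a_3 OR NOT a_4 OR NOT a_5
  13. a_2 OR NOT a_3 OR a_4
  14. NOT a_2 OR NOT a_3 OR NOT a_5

a_1: True; a_2: True; a_3: False; a_4: False; a_5: True

Unit clause (a_5) forces a_5 = True.
Set a_1 = True.
  then (NOT a_1 OR NOT a_4 OR NOT a_5) forces a_4 = False.
  then (a_2 OR a_4 OR NOT a_5) forces a_2 = True.
  then (NOT a_2 OR NOT a_3 OR NOT a_5) forces a_3 = False.
All clauses satisfied.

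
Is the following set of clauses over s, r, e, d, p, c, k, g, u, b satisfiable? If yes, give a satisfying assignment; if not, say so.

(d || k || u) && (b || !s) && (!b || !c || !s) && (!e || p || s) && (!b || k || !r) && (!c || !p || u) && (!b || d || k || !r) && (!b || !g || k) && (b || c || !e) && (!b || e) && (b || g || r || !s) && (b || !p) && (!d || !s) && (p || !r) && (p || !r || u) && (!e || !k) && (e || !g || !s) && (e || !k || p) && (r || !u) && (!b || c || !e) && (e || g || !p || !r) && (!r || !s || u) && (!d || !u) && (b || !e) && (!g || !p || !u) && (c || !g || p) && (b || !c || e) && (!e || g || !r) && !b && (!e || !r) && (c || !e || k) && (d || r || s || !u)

s=F; r=F; e=F; d=T; p=F; c=F; k=F; g=F; u=F; b=F

Unit clause (!b) forces b = False.
In (b || !s) only !s is left, so s = False.
In (b || !p) only !p is left, so p = False.
In (p || !r) only !r is left, so r = False.
In (r || !u) only !u is left, so u = False.
In (b || !e) only !e is left, so e = False.
In (b || !c || e) only !c is left, so c = False.
In (e || !k || p) only !k is left, so k = False.
In (c || !g || p) only !g is left, so g = False.
In (d || k || u) only d is left, so d = True.
All clauses satisfied.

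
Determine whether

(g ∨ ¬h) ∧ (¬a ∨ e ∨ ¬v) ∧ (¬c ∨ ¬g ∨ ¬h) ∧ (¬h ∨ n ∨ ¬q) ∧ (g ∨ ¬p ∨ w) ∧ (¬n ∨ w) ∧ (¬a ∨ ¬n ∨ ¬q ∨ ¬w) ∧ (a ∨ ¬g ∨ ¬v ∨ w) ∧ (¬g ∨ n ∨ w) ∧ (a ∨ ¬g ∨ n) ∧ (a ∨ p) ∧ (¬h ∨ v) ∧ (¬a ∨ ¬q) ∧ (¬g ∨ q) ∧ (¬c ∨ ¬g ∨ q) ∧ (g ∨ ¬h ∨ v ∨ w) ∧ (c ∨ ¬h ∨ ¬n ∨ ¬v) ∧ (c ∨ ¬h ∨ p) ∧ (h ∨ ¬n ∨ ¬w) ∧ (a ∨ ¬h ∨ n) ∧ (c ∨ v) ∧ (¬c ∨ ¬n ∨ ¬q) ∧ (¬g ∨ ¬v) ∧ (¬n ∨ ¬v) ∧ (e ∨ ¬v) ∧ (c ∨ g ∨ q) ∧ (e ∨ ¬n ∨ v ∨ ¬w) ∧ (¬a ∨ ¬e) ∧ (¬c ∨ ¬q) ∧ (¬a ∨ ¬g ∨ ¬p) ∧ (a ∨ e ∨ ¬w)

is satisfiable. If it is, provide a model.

n=F; g=F; w=T; v=T; a=F; h=F; c=T; p=T; q=F; e=T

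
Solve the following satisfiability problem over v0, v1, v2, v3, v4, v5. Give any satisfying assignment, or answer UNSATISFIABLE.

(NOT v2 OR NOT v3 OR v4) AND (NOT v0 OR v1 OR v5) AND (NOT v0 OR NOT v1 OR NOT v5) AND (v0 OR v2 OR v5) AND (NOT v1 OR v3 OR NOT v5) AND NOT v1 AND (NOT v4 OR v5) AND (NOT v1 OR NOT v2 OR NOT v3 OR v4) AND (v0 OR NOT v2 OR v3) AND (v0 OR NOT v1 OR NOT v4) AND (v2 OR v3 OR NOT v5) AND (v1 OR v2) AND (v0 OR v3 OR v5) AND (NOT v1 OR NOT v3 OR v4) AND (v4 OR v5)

v0=T, v1=F, v2=T, v3=T, v4=T, v5=T

Unit clause (NOT v1) forces v1 = False.
In (v1 OR v2) only v2 is left, so v2 = True.
Set v0 = True.
  then (NOT v0 OR v1 OR v5) forces v5 = True.
Set v3 = True.
  then (NOT v2 OR NOT v3 OR v4) forces v4 = True.
All clauses satisfied.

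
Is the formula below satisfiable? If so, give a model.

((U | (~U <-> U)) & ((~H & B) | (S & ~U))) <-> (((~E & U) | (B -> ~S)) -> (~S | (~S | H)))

U = True, H = False, B = True, S = False, E = False

  ((U | (~U <-> U)) & ((~H & B) | (S & ~U))) <-> (((~E & U) | (B -> ~S)) -> (~S | (~S | H))) = True
    (U | (~U <-> U)) & ((~H & B) | (S & ~U)) = True
      U | (~U <-> U) = True
        ~U <-> U = False
          ~U = False
      (~H & B) | (S & ~U) = True
        ~H & B = True
          ~H = True
        S & ~U = False
          ~U = False
    ((~E & U) | (B -> ~S)) -> (~S | (~S | H)) = True
      (~E & U) | (B -> ~S) = True
        ~E & U = True
          ~E = True
        B -> ~S = True
          ~S = True
      ~S | (~S | H) = True
        ~S = True
        ~S | H = True
          ~S = True
The formula evaluates to True.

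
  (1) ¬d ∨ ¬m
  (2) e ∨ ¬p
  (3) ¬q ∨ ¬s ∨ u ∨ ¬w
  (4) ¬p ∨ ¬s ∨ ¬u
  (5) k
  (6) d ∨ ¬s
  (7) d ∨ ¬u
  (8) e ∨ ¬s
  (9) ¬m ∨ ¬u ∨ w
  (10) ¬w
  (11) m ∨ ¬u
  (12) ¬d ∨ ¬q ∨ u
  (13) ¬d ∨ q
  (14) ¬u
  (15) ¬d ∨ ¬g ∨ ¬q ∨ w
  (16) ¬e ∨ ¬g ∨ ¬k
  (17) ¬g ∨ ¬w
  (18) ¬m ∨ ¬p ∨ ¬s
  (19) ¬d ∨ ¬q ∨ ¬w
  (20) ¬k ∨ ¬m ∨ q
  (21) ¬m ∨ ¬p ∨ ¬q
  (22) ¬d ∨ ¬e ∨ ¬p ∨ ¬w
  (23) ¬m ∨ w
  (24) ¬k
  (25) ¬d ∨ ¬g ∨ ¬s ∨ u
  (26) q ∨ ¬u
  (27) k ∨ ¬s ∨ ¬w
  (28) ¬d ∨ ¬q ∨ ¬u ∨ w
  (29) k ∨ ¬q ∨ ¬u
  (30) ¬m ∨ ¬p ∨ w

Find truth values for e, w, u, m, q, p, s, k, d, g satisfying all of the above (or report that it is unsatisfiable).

Unsatisfiable

Case k = True:
  Clause (¬k) is falsified — contradiction.
Case k = False:
  Clause (k) is falsified — contradiction.
Both cases fail, so the formula is unsatisfiable.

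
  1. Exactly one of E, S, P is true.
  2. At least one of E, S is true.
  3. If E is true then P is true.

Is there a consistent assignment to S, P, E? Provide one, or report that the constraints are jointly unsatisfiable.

S: True; P: False; E: False

  (1) {E, S, P}: 1 true — exactly one ✓
  (2) {E, S}: 1 true — at least one ✓
  (3) E=F ⇒ P: vacuous ✓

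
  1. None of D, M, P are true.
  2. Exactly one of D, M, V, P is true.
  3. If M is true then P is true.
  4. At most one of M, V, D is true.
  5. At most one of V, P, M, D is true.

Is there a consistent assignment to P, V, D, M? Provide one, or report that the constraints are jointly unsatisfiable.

P=F, V=T, D=F, M=F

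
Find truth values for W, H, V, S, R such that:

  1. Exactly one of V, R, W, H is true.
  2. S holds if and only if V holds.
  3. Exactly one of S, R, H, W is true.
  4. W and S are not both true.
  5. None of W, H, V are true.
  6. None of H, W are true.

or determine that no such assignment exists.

W: False, H: False, V: False, S: False, R: True

  (1) {V, R, W, H}: 1 true — exactly one ✓
  (2) S=F, V=F — same ✓
  (3) {S, R, H, W}: 1 true — exactly one ✓
  (4) W=F, S=F — not both ✓
  (5) {W, H, V}: 0 true — none ✓
  (6) {H, W}: 0 true — none ✓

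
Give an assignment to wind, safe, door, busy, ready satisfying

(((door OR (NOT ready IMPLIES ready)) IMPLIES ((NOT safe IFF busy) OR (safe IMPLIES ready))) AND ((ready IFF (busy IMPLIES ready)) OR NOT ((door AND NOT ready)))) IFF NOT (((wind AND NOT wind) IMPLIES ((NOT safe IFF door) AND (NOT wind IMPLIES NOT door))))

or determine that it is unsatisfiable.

wind=F, safe=F, door=T, busy=F, ready=F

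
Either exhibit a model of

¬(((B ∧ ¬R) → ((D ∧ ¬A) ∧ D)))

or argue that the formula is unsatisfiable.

R=F, B=T, A=F, D=F

  ¬(((B ∧ ¬R) → ((D ∧ ¬A) ∧ D))) = True
    (B ∧ ¬R) → ((D ∧ ¬A) ∧ D) = False
      B ∧ ¬R = True
        ¬R = True
      (D ∧ ¬A) ∧ D = False
        D ∧ ¬A = False
          ¬A = True
The formula evaluates to True.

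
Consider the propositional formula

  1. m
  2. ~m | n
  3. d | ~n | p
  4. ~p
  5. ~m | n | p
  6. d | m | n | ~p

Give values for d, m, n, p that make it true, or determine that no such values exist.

Unit clause (m) forces m = True.
In (~m | n) only n is left, so n = True.
Unit clause (~p) forces p = False.
In (d | ~n | p) only d is left, so d = True.
Check each clause:
  (m): m holds.
  (~m | n): n holds.
  (d | ~n | p): d holds.
  (~p): ~p holds.
  (~m | n | p): n holds.
  (d | m | n | ~p): d holds.
All clauses satisfied.

d = True, m = True, n = True, p = False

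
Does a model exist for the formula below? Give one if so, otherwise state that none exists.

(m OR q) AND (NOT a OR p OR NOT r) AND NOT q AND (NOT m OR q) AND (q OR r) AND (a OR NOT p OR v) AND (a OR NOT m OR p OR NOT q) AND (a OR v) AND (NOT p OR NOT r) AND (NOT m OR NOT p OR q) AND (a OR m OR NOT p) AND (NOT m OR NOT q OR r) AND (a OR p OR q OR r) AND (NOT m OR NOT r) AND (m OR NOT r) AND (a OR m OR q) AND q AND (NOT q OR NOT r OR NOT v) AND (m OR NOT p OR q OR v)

The formula is unsatisfiable.

Case q = True:
  Clause (NOT q) is falsified — contradiction.
Case q = False:
  Clause (q) is falsified — contradiction.
Both cases fail, so the formula is unsatisfiable.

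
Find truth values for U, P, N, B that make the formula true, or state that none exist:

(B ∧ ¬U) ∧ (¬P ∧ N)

U = False, P = False, N = True, B = True

  B ∧ ¬U = True
    ¬U = True
  ¬P ∧ N = True
    ¬P = True
Both conjuncts True, so the formula holds.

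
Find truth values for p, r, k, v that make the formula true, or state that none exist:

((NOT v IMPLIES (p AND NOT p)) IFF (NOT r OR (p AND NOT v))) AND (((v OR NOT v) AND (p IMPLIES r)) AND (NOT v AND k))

p = False, r = True, k = True, v = False

  (NOT v IMPLIES (p AND NOT p)) IFF (NOT r OR (p AND NOT v)) = True
    NOT v IMPLIES (p AND NOT p) = False
      NOT v = True
      p AND NOT p = False
        NOT p = True
    NOT r OR (p AND NOT v) = False
      NOT r = False
      p AND NOT v = False
        NOT v = True
  ((v OR NOT v) AND (p IMPLIES r)) AND (NOT v AND k) = True
    (v OR NOT v) AND (p IMPLIES r) = True
      v OR NOT v = True
        NOT v = True
      p IMPLIES r = True
    NOT v AND k = True
      NOT v = True
Both conjuncts True, so the formula holds.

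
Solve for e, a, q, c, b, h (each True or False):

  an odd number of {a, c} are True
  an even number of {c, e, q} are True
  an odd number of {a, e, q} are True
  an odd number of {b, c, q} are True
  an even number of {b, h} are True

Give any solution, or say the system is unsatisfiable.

e = False, a = False, q = True, c = True, b = True, h = True

{a, c}: 1 true → odd ✓
{c, e, q}: 2 true → even ✓
{a, e, q}: 1 true → odd ✓
{b, c, q}: 3 true → odd ✓
{b, h}: 2 true → even ✓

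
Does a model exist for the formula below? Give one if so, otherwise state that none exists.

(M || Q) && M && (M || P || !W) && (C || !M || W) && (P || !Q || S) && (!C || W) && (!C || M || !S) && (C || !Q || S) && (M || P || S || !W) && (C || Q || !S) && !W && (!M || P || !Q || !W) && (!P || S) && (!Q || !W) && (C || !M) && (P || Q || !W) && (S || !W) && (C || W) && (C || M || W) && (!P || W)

Case M = True:
  (!W) forces W = False.
  (C || !M || W) forces C = True.
  Clause (!C || W) is falsified — contradiction.
Case M = False:
  Clause (M) is falsified — contradiction.
Both cases fail, so the formula is unsatisfiable.

Unsatisfiable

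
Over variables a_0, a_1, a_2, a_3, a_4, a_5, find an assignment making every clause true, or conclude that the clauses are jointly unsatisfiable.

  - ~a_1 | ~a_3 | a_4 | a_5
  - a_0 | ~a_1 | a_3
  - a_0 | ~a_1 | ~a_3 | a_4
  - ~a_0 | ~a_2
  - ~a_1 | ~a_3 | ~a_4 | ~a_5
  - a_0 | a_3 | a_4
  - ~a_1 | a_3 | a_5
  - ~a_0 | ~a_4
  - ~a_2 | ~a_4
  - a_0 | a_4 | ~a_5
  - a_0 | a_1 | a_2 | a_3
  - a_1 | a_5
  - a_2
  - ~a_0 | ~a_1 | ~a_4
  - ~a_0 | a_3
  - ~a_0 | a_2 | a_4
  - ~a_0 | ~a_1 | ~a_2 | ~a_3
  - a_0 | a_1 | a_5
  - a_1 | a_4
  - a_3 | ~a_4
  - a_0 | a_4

UNSATISFIABLE

Case a_2 = True:
  (~a_0 | ~a_2) forces a_0 = False.
  (~a_2 | ~a_4) forces a_4 = False.
  Clause (a_0 | a_4) is falsified — contradiction.
Case a_2 = False:
  Clause (a_2) is falsified — contradiction.
Both cases fail, so the formula is unsatisfiable.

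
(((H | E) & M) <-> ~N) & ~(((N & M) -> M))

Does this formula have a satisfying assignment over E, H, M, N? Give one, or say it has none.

Unsatisfiable — no assignment works.

The conjunct ~(((N & M) -> M)) is unsatisfiable on its own:
  M=F, N=F: evaluates to False.
  M=F, N=T: evaluates to False.
  M=T, N=F: evaluates to False.
  M=T, N=T: evaluates to False.
So the whole conjunction is unsatisfiable.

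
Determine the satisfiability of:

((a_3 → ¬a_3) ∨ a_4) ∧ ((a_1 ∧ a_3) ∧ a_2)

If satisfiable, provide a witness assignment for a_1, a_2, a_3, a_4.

a_1 = True; a_2 = True; a_3 = True; a_4 = True

  (a_3 → ¬a_3) ∨ a_4 = True
    a_3 → ¬a_3 = False
      ¬a_3 = False
  (a_1 ∧ a_3) ∧ a_2 = True
    a_1 ∧ a_3 = True
Both conjuncts True, so the formula holds.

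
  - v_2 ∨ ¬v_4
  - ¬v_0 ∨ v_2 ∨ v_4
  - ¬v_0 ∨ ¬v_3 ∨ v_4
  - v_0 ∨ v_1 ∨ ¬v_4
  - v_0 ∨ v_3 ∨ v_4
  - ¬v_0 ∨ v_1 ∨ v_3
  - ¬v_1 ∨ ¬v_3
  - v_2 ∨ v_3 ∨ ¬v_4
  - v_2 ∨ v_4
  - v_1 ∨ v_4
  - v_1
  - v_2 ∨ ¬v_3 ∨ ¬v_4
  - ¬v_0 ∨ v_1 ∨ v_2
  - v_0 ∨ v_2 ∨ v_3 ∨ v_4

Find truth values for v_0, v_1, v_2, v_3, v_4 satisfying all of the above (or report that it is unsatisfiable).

Unit clause (v_1) forces v_1 = True.
In (¬v_1 ∨ ¬v_3) only ¬v_3 is left, so v_3 = False.
Set v_0 = True.
Set v_2 = True.
Set v_4 = True.
All clauses satisfied.

v_0 = True, v_1 = True, v_2 = True, v_3 = False, v_4 = True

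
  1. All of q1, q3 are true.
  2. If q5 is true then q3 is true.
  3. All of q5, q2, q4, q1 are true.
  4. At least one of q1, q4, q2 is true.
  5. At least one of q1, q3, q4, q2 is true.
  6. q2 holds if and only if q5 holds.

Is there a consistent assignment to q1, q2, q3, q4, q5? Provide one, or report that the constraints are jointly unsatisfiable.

q1 = True, q2 = True, q3 = True, q4 = True, q5 = True

  (1) {q1, q3}: all 2 true ✓
  (2) q5=T ⇒ q3: T ✓
  (3) {q5, q2, q4, q1}: all 4 true ✓
  (4) {q1, q4, q2}: 3 true — at least one ✓
  (5) {q1, q3, q4, q2}: 4 true — at least one ✓
  (6) q2=T, q5=T — same ✓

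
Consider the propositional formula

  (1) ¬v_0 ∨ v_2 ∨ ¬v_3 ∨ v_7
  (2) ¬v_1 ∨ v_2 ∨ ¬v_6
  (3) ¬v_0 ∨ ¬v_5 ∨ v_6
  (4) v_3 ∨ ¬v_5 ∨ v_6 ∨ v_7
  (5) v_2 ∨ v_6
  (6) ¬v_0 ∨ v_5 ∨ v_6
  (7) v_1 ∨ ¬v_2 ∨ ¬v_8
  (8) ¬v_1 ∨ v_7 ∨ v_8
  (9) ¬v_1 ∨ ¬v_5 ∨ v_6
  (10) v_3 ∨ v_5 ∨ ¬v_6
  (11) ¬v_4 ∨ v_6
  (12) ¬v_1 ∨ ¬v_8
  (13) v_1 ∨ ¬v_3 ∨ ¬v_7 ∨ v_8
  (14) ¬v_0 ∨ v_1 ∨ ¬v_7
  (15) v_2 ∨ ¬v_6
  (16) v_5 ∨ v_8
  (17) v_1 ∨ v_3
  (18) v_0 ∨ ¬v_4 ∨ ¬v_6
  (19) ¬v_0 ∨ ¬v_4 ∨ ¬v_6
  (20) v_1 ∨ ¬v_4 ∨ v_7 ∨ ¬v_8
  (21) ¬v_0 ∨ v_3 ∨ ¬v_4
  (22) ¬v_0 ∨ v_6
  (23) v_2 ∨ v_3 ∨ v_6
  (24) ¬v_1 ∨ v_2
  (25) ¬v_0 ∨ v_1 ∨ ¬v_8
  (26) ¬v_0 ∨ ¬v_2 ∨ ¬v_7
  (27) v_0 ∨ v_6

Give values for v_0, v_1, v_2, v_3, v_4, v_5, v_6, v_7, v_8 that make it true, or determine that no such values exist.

Set v_0 = False.
  then (v_0 ∨ v_6) forces v_6 = True.
  then (v_2 ∨ ¬v_6) forces v_2 = True.
  then (v_0 ∨ ¬v_4 ∨ ¬v_6) forces v_4 = False.
Set v_1 = False.
  then (v_1 ∨ ¬v_2 ∨ ¬v_8) forces v_8 = False.
  then (v_5 ∨ v_8) forces v_5 = True.
  then (v_1 ∨ v_3) forces v_3 = True.
  then (v_1 ∨ ¬v_3 ∨ ¬v_7 ∨ v_8) forces v_7 = False.
All clauses satisfied.

v_0 = False; v_1 = False; v_2 = True; v_3 = True; v_4 = False; v_5 = True; v_6 = True; v_7 = False; v_8 = False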